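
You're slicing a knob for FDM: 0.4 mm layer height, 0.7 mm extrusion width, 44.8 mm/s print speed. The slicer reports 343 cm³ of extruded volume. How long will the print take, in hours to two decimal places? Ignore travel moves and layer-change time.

Extrusion cross-section = 0.4 × 0.7 = 0.28 mm².
Total extruded path = 343000/0.28 = 1225000 mm.
Time extruding: 1225000 / 44.8 → 27343.8 s.
27343.8 s = 7.60 hours.

7.60 hours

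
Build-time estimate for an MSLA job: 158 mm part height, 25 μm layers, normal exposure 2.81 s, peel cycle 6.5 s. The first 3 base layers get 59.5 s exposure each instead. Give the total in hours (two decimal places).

16.39 hours

Layers = ⌈158/0.025⌉ = 6320.
Burn-in layers: 3 × (59.5 + 6.5) → 198 s.
Remaining layers: 6317 × (2.81 + 6.5) → 58811.27 s.
Sum: 198 + 58811.27 = 59009.27 s → 16.39 hours.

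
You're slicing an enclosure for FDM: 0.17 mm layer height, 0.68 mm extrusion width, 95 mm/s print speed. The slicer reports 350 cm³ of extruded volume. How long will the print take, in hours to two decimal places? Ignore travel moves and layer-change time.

Line area: 0.17 × 0.68 → 0.1156 mm².
Path length: 350000 mm³ / 0.1156 mm² → 3027681.7 mm.
Time extruding = 3027681.7 / 95 = 31870.3 s.
That's 31870.3 s → 8.85 hours.

8.85 hours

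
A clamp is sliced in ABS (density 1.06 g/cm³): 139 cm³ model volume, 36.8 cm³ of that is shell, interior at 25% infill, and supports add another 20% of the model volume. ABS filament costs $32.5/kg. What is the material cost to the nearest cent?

Volume inside the shell = 139 − 36.8 = 102.2 cm³.
Infill deposited = 0.25 × 102.2, so 25.55 cm³.
Support: 0.20 × 139 → 27.8 cm³.
Total extruded = 36.8 + 25.55 + 27.8 = 90.15 cm³.
Mass: 90.15 × 1.06 → 95.559 g.
Cost = 95.559 g / 1000 × $32.5/kg = $3.11.

$3.11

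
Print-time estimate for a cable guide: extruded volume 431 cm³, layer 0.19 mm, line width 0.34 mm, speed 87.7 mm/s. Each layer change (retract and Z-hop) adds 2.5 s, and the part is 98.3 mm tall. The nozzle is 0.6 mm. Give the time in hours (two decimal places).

21.49 hours

Extrusion cross-section = 0.19 × 0.34 = 0.0646 mm².
Path length: 431000 mm³ / 0.0646 mm² → 6671826.6 mm.
Print-move time = 6671826.6 / 87.7, so 76075.6 s.
Number of layers: 98.3 / 0.19 → 518 (rounded up).
Layer-change overhead: 518 × 2.5 → 1295 s.
Altogether 76075.6 + 1295 = 77370.6 s, i.e. 21.49 hours.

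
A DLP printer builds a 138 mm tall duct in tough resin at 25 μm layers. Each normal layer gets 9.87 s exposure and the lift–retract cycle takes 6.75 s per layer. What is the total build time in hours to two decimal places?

25.48 hours

Layer count = ceil(138 / 0.025) = 5520.
Each layer takes = 9.87 + 6.75 = 16.62 s.
Build time: 5520 × 16.62 s = 91742.4 s, i.e. 25.48 hours.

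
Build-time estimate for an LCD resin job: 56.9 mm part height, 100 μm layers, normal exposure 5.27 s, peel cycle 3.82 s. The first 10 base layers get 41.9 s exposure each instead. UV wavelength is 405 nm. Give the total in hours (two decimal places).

Number of layers: 56.9 / 0.1 → 569 (rounded up).
Burn-in layers: 10 × (41.9 + 3.82) → 457.2 s.
Normal layers = 559 × (5.27 + 3.82), so 5081.31 s.
Total = 457.2 + 5081.31 = 5538.51 s = 1.54 hours.

1.54 hours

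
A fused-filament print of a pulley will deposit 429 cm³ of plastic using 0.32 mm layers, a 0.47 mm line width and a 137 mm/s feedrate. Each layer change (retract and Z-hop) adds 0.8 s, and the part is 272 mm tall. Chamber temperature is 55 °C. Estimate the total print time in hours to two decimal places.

Line area: 0.32 × 0.47 → 0.1504 mm².
Total extruded path = 429000/0.1504 = 2852393.6 mm.
Print-move time = 2852393.6 / 137 = 20820.4 s.
Layer count = ceil(272 / 0.32) = 850.
Non-print overhead = 850 × 0.8, so 680 s.
Total = 20820.4 + 680 = 21500.4 s = 5.97 hours.

5.97 hours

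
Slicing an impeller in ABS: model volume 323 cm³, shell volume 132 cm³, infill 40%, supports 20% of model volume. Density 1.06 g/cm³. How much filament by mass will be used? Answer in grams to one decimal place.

289.4 g

Infill region = 323 − 132 = 191 cm³.
Infill volume: 0.40 × 191 → 76.4 cm³.
Support = 0.20 × 323 = 64.6 cm³.
Deposited volume = 132 + 76.4 + 64.6 = 273 cm³.
Mass: 273 × 1.06 → 289.38 g.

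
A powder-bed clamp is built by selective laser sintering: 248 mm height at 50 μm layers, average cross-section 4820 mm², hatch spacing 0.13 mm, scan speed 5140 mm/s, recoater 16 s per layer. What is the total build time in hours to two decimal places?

Layers = ⌈248/0.05⌉ = 4960.
Per-layer scan distance: 4820 / 0.13 → 37076.9 mm.
Scan time per layer = 37076.9 / 5140 = 7.2134 s.
Layer cycle = 7.2134 + 16 = 23.2134 s.
Build time = 4960 × 23.2134 = 115138.464 s = 31.98 hours.

31.98 hours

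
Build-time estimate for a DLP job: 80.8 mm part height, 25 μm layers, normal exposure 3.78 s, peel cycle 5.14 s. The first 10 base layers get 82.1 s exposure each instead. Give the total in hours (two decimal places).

Layers = ⌈80.8/0.025⌉ = 3232.
Bottom layers = 10 × (82.1 + 5.14), so 872.4 s.
Normal layers = 3222 × (3.78 + 5.14) = 28740.24 s.
Sum: 872.4 + 28740.24 = 29612.64 s → 8.23 hours.

8.23 hours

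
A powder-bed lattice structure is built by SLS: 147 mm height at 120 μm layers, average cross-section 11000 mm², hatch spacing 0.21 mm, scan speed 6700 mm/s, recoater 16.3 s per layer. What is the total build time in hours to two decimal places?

8.21 hours

Number of layers: 147 / 0.12 → 1225 (rounded up).
Hatch length per layer = 11000 / 0.21, so 52381 mm.
Laser time per layer = 52381 / 6700 = 7.8181 s.
Layer cycle: 7.8181 + 16.3 → 24.1181 s.
Total: 1225 × 24.1181 s = 29544.6725 s → 8.21 hours.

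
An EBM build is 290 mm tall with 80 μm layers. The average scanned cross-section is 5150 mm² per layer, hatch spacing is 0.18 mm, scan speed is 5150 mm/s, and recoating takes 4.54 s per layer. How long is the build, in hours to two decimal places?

Layers = ⌈290/0.08⌉ = 3625.
Per-layer scan distance = 5150 / 0.18 = 28611.1 mm.
Per-layer scan time: 28611.1 / 5150 → 5.5556 s.
Time per layer: 5.5556 + 4.54 → 10.0956 s.
3625 layers × 10.0956 s/layer = 36596.55 s, i.e. 10.17 hours.

10.17 hours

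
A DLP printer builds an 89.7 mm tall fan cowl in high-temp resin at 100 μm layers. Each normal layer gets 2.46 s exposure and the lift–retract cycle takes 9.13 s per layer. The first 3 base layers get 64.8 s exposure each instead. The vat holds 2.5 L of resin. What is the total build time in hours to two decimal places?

2.94 hours

Layer count = ceil(89.7 / 0.1) = 897.
Base layers = 3 × (64.8 + 9.13) = 221.79 s.
Regular layers: 894 × (2.46 + 9.13) → 10361.46 s.
Total = 221.79 + 10361.46 = 10583.25 s = 2.94 hours.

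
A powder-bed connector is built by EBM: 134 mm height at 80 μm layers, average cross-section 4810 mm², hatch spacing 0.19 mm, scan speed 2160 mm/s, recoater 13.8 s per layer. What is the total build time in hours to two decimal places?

11.87 hours

Layers = ⌈134/0.08⌉ = 1675.
Hatch length per layer = 4810 / 0.19 = 25315.8 mm.
Beam time per layer = 25315.8 / 2160, so 11.7203 s.
Per-layer time = 11.7203 + 13.8, so 25.5203 s.
Build time = 1675 × 25.5203 = 42746.5025 s = 11.87 hours.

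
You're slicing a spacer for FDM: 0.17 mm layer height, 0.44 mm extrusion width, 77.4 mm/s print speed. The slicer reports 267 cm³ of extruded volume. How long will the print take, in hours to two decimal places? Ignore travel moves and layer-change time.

Extrusion cross-section = 0.17 × 0.44, so 0.0748 mm².
Toolpath length = 267 cm³ / 0.0748 mm² = 267000 / 0.0748 = 3569518.7 mm.
Time extruding = 3569518.7 / 77.4 = 46117.8 s.
In the requested units: 46117.8 s = 12.81 hours.

12.81 hours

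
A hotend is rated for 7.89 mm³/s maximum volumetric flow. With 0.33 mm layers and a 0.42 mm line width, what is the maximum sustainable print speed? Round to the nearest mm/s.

A = 0.33 × 0.42 = 0.1386 mm².
v_max = Q/A = 7.89/0.1386 = 56.93 mm/s → 57 mm/s.

57 mm/s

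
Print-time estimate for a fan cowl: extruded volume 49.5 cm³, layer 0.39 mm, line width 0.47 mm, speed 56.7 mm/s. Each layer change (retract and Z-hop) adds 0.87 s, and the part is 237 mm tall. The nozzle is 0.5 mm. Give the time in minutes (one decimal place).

88.2 minutes

Line area: 0.39 × 0.47 → 0.1833 mm².
Path length: 49500 mm³ / 0.1833 mm² → 270049.1 mm.
Extrusion time: 270049.1 / 56.7 → 4762.8 s.
Number of layers: 237 / 0.39 → 608 (rounded up).
Layer-change overhead = 608 × 0.87 = 528.96 s.
Total = 4762.8 + 528.96 = 5291.76 s = 88.2 minutes.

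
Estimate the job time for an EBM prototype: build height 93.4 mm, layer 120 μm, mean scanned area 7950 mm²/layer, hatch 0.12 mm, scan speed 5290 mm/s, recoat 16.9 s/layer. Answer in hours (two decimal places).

6.37 hours

Number of layers: 93.4 / 0.12 → 779 (rounded up).
Scan path per layer = 7950 / 0.12 = 66250 mm.
Per-layer scan time = 66250 / 5290, so 12.5236 s.
Per-layer time = 12.5236 + 16.9, so 29.4236 s.
779 layers × 29.4236 s/layer = 22920.9844 s, i.e. 6.37 hours.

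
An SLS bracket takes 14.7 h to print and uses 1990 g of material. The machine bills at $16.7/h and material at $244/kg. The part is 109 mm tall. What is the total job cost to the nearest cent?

Machine cost = 16.7 × 14.7 = $245.49.
Feedstock cost = 244 × 1990/1000, so $485.56.
Job cost: 245.49 + 485.56 = $731.05.

$731.05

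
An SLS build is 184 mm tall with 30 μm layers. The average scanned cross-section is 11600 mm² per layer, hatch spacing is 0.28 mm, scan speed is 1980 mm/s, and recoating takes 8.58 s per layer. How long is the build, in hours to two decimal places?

Number of layers: 184 / 0.03 → 6134 (rounded up).
Scan path per layer: 11600 / 0.28 → 41428.6 mm.
Per-layer scan time = 41428.6 / 1980 = 20.9235 s.
Time per layer: 20.9235 + 8.58 → 29.5035 s.
Build time = 6134 × 29.5035 = 180974.469 s = 50.27 hours.

50.27 hours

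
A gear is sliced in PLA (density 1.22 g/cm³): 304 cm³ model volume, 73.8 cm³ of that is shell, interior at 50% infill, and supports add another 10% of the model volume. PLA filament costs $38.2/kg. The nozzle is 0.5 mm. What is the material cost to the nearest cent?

$10.22

Infill region = 304 − 73.8 = 230.2 cm³.
Infill volume: 0.50 × 230.2 → 115.1 cm³.
Support = 0.10 × 304, so 30.4 cm³.
Deposited volume: 73.8 + 115.1 + 30.4 → 219.3 cm³.
Mass = 219.3 × 1.22, so 267.546 g.
Cost = 267.546 g / 1000 × $38.2/kg = $10.22.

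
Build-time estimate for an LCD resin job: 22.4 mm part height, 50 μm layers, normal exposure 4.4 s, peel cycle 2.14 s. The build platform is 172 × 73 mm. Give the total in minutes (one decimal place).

48.8 minutes

Number of layers: 22.4 / 0.05 → 448 (rounded up).
Cycle time = 4.4 + 2.14, so 6.54 s.
Build time: 448 × 6.54 s = 2929.92 s, i.e. 48.8 minutes.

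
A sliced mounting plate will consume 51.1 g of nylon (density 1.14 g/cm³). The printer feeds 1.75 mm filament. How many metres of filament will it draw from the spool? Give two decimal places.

18.64 m

Volume = 51.1 g / 1.14 g·cm⁻³ = 44.8246 cm³ = 44824.6 mm³.
A = π r² = π × 0.875² = 2.4053 mm².
L = V/A = 44824.6/2.4053 = 18635.76 mm → 18.64 m.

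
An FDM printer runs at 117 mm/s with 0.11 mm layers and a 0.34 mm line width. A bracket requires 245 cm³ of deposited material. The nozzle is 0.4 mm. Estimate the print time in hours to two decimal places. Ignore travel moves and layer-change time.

15.55 hours

Line area = 0.11 × 0.34 = 0.0374 mm².
Total extruded path = 245000/0.0374 = 6550802.1 mm.
Print-move time: 6550802.1 / 117 → 55989.8 s.
In the requested units: 55989.8 s = 15.55 hours.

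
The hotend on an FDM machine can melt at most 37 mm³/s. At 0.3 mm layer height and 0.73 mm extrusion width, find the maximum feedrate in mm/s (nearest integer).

169 mm/s

A = 0.3 × 0.73, so 0.219 mm².
v_max = Q/A = 37/0.219 = 168.95 mm/s → 169 mm/s.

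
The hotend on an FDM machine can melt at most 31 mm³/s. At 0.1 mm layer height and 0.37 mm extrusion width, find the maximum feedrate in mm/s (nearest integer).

838 mm/s

A: 0.1 × 0.37 → 0.037 mm².
Max speed = 31 / 0.037 = 837.84 ≈ 838 mm/s.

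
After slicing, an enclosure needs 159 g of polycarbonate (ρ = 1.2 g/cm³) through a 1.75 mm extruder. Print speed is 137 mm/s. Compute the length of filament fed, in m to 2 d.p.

55.09 m

Extruded volume: 159/1.2 = 132.5 cm³ (132500 mm³).
Filament cross-section = π × (1.75/2)² = 2.4053 mm².
Length = 132500 / 2.4053 = 55086.68 mm = 55.09 m.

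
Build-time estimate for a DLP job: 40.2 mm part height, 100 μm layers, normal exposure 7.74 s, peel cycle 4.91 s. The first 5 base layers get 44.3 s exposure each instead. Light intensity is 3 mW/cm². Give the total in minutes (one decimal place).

87.8 minutes

Layers = ⌈40.2/0.1⌉ = 402.
Base layers = 5 × (44.3 + 4.91), so 246.05 s.
Regular layers: 397 × (7.74 + 4.91) → 5022.05 s.
Total = 246.05 + 5022.05 = 5268.1 s = 87.8 minutes.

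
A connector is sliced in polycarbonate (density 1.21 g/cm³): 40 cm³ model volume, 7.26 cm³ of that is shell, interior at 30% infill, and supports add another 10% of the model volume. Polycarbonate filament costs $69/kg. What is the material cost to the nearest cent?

$1.76

Infill region = 40 − 7.26, so 32.74 cm³.
Infill deposited = 0.30 × 32.74, so 9.822 cm³.
Support: 0.10 × 40 → 4 cm³.
Deposited volume: 7.26 + 9.822 + 4 → 21.082 cm³.
Mass = 21.082 × 1.21, so 25.50922 g.
Cost = 25.50922 g / 1000 × $69/kg = $1.76.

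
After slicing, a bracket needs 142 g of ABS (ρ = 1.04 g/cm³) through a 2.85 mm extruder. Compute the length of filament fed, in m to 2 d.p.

Volume = 142 g / 1.04 g·cm⁻³ = 136.5385 cm³ = 136538.5 mm³.
A = π r² = π × 1.425² = 6.3794 mm².
Length = 136538.5 / 6.3794 = 21403.03 mm = 21.40 m.

21.40 m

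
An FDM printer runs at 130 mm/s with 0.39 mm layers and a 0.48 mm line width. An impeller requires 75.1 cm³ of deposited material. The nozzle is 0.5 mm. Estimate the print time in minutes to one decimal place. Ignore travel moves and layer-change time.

51.4 minutes

Line area = 0.39 × 0.48, so 0.1872 mm².
Toolpath length = 75.1 cm³ / 0.1872 mm² = 75100 / 0.1872 = 401175.2 mm.
Extrusion time = 401175.2 / 130 = 3086 s.
Converting: 3086 s = 51.4 minutes.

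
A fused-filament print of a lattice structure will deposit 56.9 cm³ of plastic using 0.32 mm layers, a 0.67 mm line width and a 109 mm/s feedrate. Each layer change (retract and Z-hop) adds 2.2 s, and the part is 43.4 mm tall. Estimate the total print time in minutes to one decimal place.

45.6 minutes

Extrusion cross-section: 0.32 × 0.67 → 0.2144 mm².
Toolpath length = 56.9 cm³ / 0.2144 mm² = 56900 / 0.2144 = 265391.8 mm.
Print-move time = 265391.8 / 109, so 2434.8 s.
Number of layers: 43.4 / 0.32 → 136 (rounded up).
Non-print overhead: 136 × 2.2 → 299.2 s.
Total = 2434.8 + 299.2 = 2734 s = 45.6 minutes.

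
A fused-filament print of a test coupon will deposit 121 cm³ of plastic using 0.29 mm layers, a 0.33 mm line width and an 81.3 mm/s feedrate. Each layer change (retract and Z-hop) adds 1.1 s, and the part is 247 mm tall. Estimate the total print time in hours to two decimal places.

Extrusion cross-section = 0.29 × 0.33 = 0.0957 mm².
Toolpath length = 121 cm³ / 0.0957 mm² = 121000 / 0.0957 = 1264367.8 mm.
Time extruding = 1264367.8 / 81.3, so 15551.9 s.
Layer count = ceil(247 / 0.29) = 852.
Z-hop total = 852 × 1.1, so 937.2 s.
Total = 15551.9 + 937.2 = 16489.1 s = 4.58 hours.

4.58 hours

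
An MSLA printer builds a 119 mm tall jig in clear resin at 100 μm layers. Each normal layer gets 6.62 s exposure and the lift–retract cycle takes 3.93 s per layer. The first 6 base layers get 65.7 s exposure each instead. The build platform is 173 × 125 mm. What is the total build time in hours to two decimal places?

3.59 hours

Number of layers: 119 / 0.1 → 1190 (rounded up).
Base layers = 6 × (65.7 + 3.93) = 417.78 s.
Regular layers = 1184 × (6.62 + 3.93) = 12491.2 s.
Total = 417.78 + 12491.2 = 12908.98 s = 3.59 hours.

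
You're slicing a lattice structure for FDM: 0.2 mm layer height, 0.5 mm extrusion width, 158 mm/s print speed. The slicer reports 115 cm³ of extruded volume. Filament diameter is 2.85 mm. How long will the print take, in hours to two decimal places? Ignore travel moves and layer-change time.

Line area = 0.2 × 0.5, so 0.1 mm².
Toolpath length = 115 cm³ / 0.1 mm² = 115000 / 0.1 = 1150000 mm.
Time extruding = 1150000 / 158, so 7278.5 s.
Converting: 7278.5 s = 2.02 hours.

2.02 hours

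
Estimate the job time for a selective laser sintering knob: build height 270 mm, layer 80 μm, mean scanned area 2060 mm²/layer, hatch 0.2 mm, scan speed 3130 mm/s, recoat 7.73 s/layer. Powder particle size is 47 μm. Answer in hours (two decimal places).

10.33 hours

Layer count = ceil(270 / 0.08) = 3375.
Scan path per layer = 2060 / 0.2, so 10300 mm.
Laser time per layer = 10300 / 3130, so 3.2907 s.
Per-layer time = 3.2907 + 7.73 = 11.0207 s.
3375 layers × 11.0207 s/layer = 37194.8625 s, i.e. 10.33 hours.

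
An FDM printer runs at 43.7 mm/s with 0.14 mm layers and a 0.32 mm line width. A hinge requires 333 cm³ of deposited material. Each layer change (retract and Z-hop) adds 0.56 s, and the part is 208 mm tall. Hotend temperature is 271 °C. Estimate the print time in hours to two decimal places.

Bead cross-section = 0.14 × 0.32, so 0.0448 mm².
Toolpath length = 333 cm³ / 0.0448 mm² = 333000 / 0.0448 = 7433035.7 mm.
Print-move time = 7433035.7 / 43.7 = 170092.4 s.
Layer count = ceil(208 / 0.14) = 1486.
Z-hop total = 1486 × 0.56 = 832.16 s.
Altogether 170092.4 + 832.16 = 170924.56 s, i.e. 47.48 hours.

47.48 hours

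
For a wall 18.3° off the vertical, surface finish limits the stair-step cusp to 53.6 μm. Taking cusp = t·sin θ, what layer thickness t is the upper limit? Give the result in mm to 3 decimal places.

0.171 mm

Layer height = cusp / sin(18.3°) = 0.0536 / 0.3140 = 0.171 mm.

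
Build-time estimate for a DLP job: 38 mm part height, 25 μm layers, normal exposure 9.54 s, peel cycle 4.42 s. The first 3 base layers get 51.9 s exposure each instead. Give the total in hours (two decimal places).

5.93 hours

Layers = ⌈38/0.025⌉ = 1520.
Bottom layers = 3 × (51.9 + 4.42) = 168.96 s.
Regular layers = 1517 × (9.54 + 4.42) = 21177.32 s.
Total = 168.96 + 21177.32 = 21346.28 s = 5.93 hours.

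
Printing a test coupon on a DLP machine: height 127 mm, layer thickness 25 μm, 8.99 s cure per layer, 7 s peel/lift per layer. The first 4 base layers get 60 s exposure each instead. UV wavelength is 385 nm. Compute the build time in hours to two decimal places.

Number of layers: 127 / 0.025 → 5080 (rounded up).
Burn-in layers = 4 × (60 + 7) = 268 s.
Regular layers = 5076 × (8.99 + 7) = 81165.24 s.
Sum: 268 + 81165.24 = 81433.24 s → 22.62 hours.

22.62 hours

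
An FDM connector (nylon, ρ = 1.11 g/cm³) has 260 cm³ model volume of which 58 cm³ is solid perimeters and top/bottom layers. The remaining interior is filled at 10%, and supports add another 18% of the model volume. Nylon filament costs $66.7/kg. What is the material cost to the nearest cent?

Infill region = 260 − 58 = 202 cm³.
Deposited infill = 0.10 × 202 = 20.2 cm³.
Support = 0.18 × 260 = 46.8 cm³.
Deposited volume = 58 + 20.2 + 46.8 = 125 cm³.
Mass: 125 × 1.11 → 138.75 g.
At $66.7/kg: 138.75/1000 × 66.7 = $9.25.

$9.25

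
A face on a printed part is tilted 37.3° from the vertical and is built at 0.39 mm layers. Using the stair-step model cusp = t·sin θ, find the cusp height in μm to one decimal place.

Cusp = layer height × sin(37.3°) = 0.39 × 0.6060 = 0.23634 mm = 236.3 μm.

236.3 μm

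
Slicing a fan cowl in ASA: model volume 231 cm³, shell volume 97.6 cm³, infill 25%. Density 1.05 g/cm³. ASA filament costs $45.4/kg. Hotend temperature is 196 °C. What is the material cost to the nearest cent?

Infill region: 231 − 97.6 → 133.4 cm³.
Infill volume: 0.25 × 133.4 → 33.35 cm³.
Total printed volume: 97.6 + 33.35 → 130.95 cm³.
Mass = 130.95 × 1.05 = 137.4975 g.
At $45.4/kg: 137.4975/1000 × 45.4 = $6.24.

$6.24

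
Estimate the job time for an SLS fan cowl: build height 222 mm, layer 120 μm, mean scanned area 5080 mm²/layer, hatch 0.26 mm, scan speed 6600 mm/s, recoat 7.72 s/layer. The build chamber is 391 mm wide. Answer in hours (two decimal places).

5.49 hours

Layers = ⌈222/0.12⌉ = 1850.
Scan path per layer: 5080 / 0.26 → 19538.5 mm.
Scan time per layer = 19538.5 / 6600, so 2.9604 s.
Time per layer = 2.9604 + 7.72, so 10.6804 s.
1850 layers × 10.6804 s/layer = 19758.74 s, i.e. 5.49 hours.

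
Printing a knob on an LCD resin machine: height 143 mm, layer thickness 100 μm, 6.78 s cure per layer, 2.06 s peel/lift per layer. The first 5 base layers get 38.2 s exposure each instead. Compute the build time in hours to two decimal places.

3.56 hours

Number of layers: 143 / 0.1 → 1430 (rounded up).
Burn-in layers = 5 × (38.2 + 2.06), so 201.3 s.
Normal layers = 1425 × (6.78 + 2.06) = 12597 s.
Sum: 201.3 + 12597 = 12798.3 s → 3.56 hours.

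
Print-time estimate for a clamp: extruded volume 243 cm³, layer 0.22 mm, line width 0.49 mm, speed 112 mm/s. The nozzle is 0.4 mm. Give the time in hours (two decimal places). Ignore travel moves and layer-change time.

5.59 hours

Bead cross-section = 0.22 × 0.49 = 0.1078 mm².
Toolpath length = 243 cm³ / 0.1078 mm² = 243000 / 0.1078 = 2254174.4 mm.
Extrusion time = 2254174.4 / 112, so 20126.6 s.
Converting: 20126.6 s = 5.59 hours.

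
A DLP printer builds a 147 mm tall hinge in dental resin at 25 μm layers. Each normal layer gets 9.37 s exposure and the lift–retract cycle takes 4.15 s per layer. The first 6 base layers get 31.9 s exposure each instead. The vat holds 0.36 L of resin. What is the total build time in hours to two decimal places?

22.12 hours

Layers = ⌈147/0.025⌉ = 5880.
Base layers = 6 × (31.9 + 4.15) = 216.3 s.
Normal layers = 5874 × (9.37 + 4.15), so 79416.48 s.
Total = 216.3 + 79416.48 = 79632.78 s = 22.12 hours.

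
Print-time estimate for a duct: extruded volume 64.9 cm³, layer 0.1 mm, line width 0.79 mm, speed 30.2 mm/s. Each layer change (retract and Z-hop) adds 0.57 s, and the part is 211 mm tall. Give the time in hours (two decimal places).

7.89 hours

Line area = 0.1 × 0.79, so 0.079 mm².
Total extruded path = 64900/0.079 = 821519 mm.
Extrusion time = 821519 / 30.2 = 27202.6 s.
Number of layers: 211 / 0.1 → 2110 (rounded up).
Z-hop total = 2110 × 0.57 = 1202.7 s.
Altogether 27202.6 + 1202.7 = 28405.3 s, i.e. 7.89 hours.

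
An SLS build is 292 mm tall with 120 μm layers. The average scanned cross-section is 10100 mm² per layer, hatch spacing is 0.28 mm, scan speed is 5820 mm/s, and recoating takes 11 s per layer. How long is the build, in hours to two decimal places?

11.63 hours

Layers = ⌈292/0.12⌉ = 2434.
Scan path per layer: 10100 / 0.28 → 36071.4 mm.
Scan time per layer = 36071.4 / 5820 = 6.1978 s.
Per-layer time = 6.1978 + 11, so 17.1978 s.
Total: 2434 × 17.1978 s = 41859.4452 s → 11.63 hours.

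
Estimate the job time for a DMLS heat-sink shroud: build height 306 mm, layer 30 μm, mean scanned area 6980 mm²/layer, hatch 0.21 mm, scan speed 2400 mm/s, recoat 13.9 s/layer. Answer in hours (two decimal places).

78.62 hours

Layers = ⌈306/0.03⌉ = 10200.
Scan path per layer: 6980 / 0.21 → 33238.1 mm.
Scan time per layer: 33238.1 / 2400 → 13.8492 s.
Per-layer time: 13.8492 + 13.9 → 27.7492 s.
10200 layers × 27.7492 s/layer = 283041.84 s, i.e. 78.62 hours.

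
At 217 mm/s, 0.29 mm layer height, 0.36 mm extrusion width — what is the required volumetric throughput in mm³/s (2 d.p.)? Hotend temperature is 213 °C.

A = 0.29 × 0.36 = 0.1044 mm².
Q = v·A = 217 × 0.1044 = 22.65 mm³/s.

22.65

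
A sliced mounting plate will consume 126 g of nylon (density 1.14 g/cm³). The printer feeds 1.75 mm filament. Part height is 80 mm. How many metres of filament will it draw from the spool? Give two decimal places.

Volume = 126 g / 1.14 g·cm⁻³ = 110.5263 cm³ = 110526.3 mm³.
Cross-section of 1.75 mm filament: π·(1.75/2)² = 2.4053 mm².
Length = 110526.3 / 2.4053 = 45951.15 mm = 45.95 m.

45.95 m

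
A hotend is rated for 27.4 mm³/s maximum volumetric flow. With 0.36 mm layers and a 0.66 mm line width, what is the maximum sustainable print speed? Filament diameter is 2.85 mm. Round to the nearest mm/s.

115 mm/s

A: 0.36 × 0.66 → 0.2376 mm².
Max speed = 27.4 / 0.2376 = 115.32 ≈ 115 mm/s.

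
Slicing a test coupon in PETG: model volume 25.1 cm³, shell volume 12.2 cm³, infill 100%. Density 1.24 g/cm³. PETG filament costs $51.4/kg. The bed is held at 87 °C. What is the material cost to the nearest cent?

$1.60

Interior volume = 25.1 − 12.2, so 12.9 cm³.
Infill deposited: 1.00 × 12.9 → 12.9 cm³.
Total printed volume = 12.2 + 12.9, so 25.1 cm³.
Mass = 25.1 × 1.24, so 31.124 g.
At $51.4/kg: 31.124/1000 × 51.4 = $1.60.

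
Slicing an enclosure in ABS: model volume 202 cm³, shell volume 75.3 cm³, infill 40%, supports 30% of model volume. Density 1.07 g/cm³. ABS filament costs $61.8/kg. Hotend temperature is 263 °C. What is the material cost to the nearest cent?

$12.34

Volume inside the shell: 202 − 75.3 → 126.7 cm³.
Deposited infill: 0.40 × 126.7 → 50.68 cm³.
Support: 0.30 × 202 → 60.6 cm³.
Total extruded = 75.3 + 50.68 + 60.6 = 186.58 cm³.
Mass = 186.58 × 1.07 = 199.6406 g.
Cost = 199.6406 g / 1000 × $61.8/kg = $12.34.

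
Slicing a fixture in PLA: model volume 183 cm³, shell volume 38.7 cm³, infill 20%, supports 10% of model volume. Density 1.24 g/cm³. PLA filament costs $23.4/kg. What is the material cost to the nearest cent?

Infill region = 183 − 38.7 = 144.3 cm³.
Deposited infill = 0.20 × 144.3 = 28.86 cm³.
Support = 0.10 × 183, so 18.3 cm³.
Deposited volume = 38.7 + 28.86 + 18.3, so 85.86 cm³.
Mass = 85.86 × 1.24 = 106.4664 g.
Cost = 106.4664 g / 1000 × $23.4/kg = $2.49.

$2.49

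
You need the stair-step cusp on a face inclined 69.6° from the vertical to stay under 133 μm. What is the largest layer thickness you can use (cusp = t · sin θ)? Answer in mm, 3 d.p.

0.142 mm

t = h_c / sin θ = 0.133 / 0.9373 = 0.142 mm.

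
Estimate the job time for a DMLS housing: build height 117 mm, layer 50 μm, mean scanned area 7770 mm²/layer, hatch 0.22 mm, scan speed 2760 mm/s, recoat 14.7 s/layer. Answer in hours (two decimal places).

17.87 hours

Layer count = ceil(117 / 0.05) = 2340.
Per-layer scan distance = 7770 / 0.22, so 35318.2 mm.
Scan time per layer: 35318.2 / 2760 → 12.7964 s.
Per-layer time = 12.7964 + 14.7, so 27.4964 s.
Total: 2340 × 27.4964 s = 64341.576 s → 17.87 hours.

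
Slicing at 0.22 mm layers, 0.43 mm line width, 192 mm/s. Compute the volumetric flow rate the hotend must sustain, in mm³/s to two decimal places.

18.16

Bead cross-section = 0.22 × 0.43, so 0.0946 mm².
Q = v·A = 192 × 0.0946 = 18.16 mm³/s.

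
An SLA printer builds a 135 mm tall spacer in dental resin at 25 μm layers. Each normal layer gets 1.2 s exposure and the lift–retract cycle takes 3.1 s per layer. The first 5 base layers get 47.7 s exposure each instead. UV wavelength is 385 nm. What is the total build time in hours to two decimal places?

6.51 hours

Layer count = ceil(135 / 0.025) = 5400.
Bottom layers = 5 × (47.7 + 3.1), so 254 s.
Regular layers: 5395 × (1.2 + 3.1) → 23198.5 s.
Total = 254 + 23198.5 = 23452.5 s = 6.51 hours.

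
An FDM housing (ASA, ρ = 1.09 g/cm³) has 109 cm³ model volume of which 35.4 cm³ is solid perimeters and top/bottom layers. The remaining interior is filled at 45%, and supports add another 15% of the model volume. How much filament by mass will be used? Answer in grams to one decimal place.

Infill region = 109 − 35.4 = 73.6 cm³.
Infill deposited = 0.45 × 73.6 = 33.12 cm³.
Support: 0.15 × 109 → 16.35 cm³.
Deposited volume = 35.4 + 33.12 + 16.35, so 84.87 cm³.
Mass: 84.87 × 1.09 → 92.5083 g.

92.5 g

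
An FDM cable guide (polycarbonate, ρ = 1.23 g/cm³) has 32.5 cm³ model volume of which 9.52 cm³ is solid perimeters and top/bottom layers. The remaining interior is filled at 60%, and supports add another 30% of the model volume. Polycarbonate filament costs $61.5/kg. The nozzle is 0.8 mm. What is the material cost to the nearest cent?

$2.50

Volume inside the shell = 32.5 − 9.52 = 22.98 cm³.
Infill volume = 0.60 × 22.98 = 13.788 cm³.
Support = 0.30 × 32.5, so 9.75 cm³.
Total printed volume: 9.52 + 13.788 + 9.75 → 33.058 cm³.
Mass = 33.058 × 1.23 = 40.66134 g.
Cost = 40.66134 g / 1000 × $61.5/kg = $2.50.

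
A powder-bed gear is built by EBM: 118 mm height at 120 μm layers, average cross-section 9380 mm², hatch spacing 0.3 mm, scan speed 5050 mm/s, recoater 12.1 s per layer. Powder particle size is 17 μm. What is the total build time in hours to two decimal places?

Layers = ⌈118/0.12⌉ = 984.
Hatch length per layer: 9380 / 0.3 → 31266.7 mm.
Beam time per layer = 31266.7 / 5050 = 6.1914 s.
Time per layer = 6.1914 + 12.1, so 18.2914 s.
Build time = 984 × 18.2914 = 17998.7376 s = 5.00 hours.

5.00 hours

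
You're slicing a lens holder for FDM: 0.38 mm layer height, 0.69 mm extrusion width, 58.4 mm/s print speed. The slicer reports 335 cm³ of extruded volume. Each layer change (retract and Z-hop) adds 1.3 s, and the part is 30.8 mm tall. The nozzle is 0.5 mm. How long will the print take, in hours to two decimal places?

Extrusion cross-section: 0.38 × 0.69 → 0.2622 mm².
Path length: 335000 mm³ / 0.2622 mm² → 1277650.6 mm.
Time extruding = 1277650.6 / 58.4 = 21877.6 s.
Number of layers: 30.8 / 0.38 → 82 (rounded up).
Non-print overhead = 82 × 1.3 = 106.6 s.
Altogether 21877.6 + 106.6 = 21984.2 s, i.e. 6.11 hours.

6.11 hours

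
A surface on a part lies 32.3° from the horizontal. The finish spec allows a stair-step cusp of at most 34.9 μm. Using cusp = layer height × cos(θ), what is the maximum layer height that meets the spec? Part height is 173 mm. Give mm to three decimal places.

0.041 mm

Layer height = cusp / cos(32.3°) = 0.0349 / 0.8453 = 0.041 mm.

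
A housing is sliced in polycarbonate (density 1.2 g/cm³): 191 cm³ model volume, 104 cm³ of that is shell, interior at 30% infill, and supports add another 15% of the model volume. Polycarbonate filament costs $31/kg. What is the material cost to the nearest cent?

$5.91

Volume inside the shell = 191 − 104 = 87 cm³.
Deposited infill: 0.30 × 87 → 26.1 cm³.
Support = 0.15 × 191 = 28.65 cm³.
Total extruded = 104 + 26.1 + 28.65, so 158.75 cm³.
Mass = 158.75 × 1.2 = 190.5 g.
Cost = 190.5 g / 1000 × $31/kg = $5.91.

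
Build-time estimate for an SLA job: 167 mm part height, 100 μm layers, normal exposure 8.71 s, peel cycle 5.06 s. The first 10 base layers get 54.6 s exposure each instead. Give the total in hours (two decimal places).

6.52 hours

Number of layers: 167 / 0.1 → 1670 (rounded up).
Base layers = 10 × (54.6 + 5.06), so 596.6 s.
Normal layers: 1660 × (8.71 + 5.06) → 22858.2 s.
Sum: 596.6 + 22858.2 = 23454.8 s → 6.52 hours.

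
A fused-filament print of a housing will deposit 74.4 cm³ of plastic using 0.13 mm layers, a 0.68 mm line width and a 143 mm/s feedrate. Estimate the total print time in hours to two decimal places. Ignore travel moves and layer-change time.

1.63 hours

Bead cross-section = 0.13 × 0.68 = 0.0884 mm².
Total extruded path = 74400/0.0884 = 841629 mm.
Time extruding: 841629 / 143 → 5885.5 s.
Converting: 5885.5 s = 1.63 hours.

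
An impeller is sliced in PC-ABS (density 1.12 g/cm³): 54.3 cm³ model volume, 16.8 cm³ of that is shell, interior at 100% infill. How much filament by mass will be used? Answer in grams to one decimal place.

60.8 g

Infill region = 54.3 − 16.8 = 37.5 cm³.
Infill deposited = 1.00 × 37.5, so 37.5 cm³.
Deposited volume = 16.8 + 37.5 = 54.3 cm³.
Mass: 54.3 × 1.12 → 60.816 g.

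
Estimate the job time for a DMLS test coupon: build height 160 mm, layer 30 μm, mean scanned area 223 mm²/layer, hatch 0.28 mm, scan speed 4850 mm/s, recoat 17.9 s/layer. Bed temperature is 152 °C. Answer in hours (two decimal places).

Layers = ⌈160/0.03⌉ = 5334.
Scan path per layer: 223 / 0.28 → 796.4 mm.
Laser time per layer = 796.4 / 4850, so 0.1642 s.
Time per layer: 0.1642 + 17.9 → 18.0642 s.
Total: 5334 × 18.0642 s = 96354.4428 s → 26.77 hours.

26.77 hours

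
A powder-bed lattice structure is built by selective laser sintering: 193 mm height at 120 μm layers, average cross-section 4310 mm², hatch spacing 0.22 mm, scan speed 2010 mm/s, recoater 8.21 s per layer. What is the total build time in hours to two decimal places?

Number of layers: 193 / 0.12 → 1609 (rounded up).
Scan path per layer = 4310 / 0.22 = 19590.9 mm.
Scan time per layer = 19590.9 / 2010 = 9.7467 s.
Layer cycle = 9.7467 + 8.21, so 17.9567 s.
Total: 1609 × 17.9567 s = 28892.3303 s → 8.03 hours.

8.03 hours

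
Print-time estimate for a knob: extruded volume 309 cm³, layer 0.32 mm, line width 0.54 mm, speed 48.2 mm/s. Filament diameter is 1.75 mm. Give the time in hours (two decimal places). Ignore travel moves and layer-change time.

Line area: 0.32 × 0.54 → 0.1728 mm².
Toolpath length = 309 cm³ / 0.1728 mm² = 309000 / 0.1728 = 1788194.4 mm.
Print-move time = 1788194.4 / 48.2 = 37099.5 s.
That's 37099.5 s → 10.31 hours.

10.31 hours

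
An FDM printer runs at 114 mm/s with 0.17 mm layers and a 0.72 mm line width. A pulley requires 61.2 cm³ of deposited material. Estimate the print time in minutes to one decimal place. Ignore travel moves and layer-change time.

Extrusion cross-section = 0.17 × 0.72 = 0.1224 mm².
Total extruded path = 61200/0.1224 = 500000 mm.
Time extruding: 500000 / 114 → 4386 s.
That's 4386 s → 73.1 minutes.

73.1 minutes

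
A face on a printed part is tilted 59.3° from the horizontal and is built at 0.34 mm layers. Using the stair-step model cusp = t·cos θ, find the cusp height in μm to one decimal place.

h_c = t·cos θ = 0.34 × 0.5105 = 0.17357 mm (173.6 μm).

173.6 μm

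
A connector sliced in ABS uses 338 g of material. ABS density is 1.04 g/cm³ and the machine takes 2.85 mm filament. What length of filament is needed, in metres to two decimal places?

Extruded volume: 338/1.04 = 325 cm³ (325000 mm³).
Cross-section of 2.85 mm filament: π·(2.85/2)² = 6.3794 mm².
L = V/A = 325000/6.3794 = 50945.23 mm → 50.95 m.

50.95 m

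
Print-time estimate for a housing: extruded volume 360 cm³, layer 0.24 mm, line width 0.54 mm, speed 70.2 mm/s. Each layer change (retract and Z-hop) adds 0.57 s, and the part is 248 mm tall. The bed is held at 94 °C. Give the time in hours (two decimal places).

Line area: 0.24 × 0.54 → 0.1296 mm².
Toolpath length = 360 cm³ / 0.1296 mm² = 360000 / 0.1296 = 2777777.8 mm.
Time extruding = 2777777.8 / 70.2 = 39569.5 s.
Number of layers: 248 / 0.24 → 1034 (rounded up).
Non-print overhead: 1034 × 0.57 → 589.38 s.
Total = 39569.5 + 589.38 = 40158.88 s = 11.16 hours.

11.16 hours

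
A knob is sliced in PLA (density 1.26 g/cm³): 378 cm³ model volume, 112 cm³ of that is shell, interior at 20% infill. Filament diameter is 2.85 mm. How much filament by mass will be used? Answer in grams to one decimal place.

208.2 g

Infill region = 378 − 112, so 266 cm³.
Infill volume = 0.20 × 266, so 53.2 cm³.
Total extruded = 112 + 53.2, so 165.2 cm³.
Mass = 165.2 × 1.26 = 208.152 g.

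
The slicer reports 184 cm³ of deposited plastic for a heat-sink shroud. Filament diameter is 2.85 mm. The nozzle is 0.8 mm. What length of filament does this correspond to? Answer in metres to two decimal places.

28.84 m

A = π r² = π × 1.425² = 6.3794 mm².
L = 184000 mm³ / 6.3794 mm² = 28842.84 mm, i.e. 28.84 m.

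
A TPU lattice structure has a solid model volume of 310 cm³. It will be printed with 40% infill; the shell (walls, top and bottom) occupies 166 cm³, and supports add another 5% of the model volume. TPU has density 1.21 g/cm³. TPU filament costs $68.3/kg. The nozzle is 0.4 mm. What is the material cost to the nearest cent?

$19.76

Volume inside the shell: 310 − 166 → 144 cm³.
Infill volume = 0.40 × 144 = 57.6 cm³.
Support: 0.05 × 310 → 15.5 cm³.
Total printed volume = 166 + 57.6 + 15.5, so 239.1 cm³.
Mass = 239.1 × 1.21 = 289.311 g.
At $68.3/kg: 289.311/1000 × 68.3 = $19.76.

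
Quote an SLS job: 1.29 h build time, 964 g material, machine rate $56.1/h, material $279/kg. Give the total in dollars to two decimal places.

Machine cost: 56.1 × 1.29 → $72.369.
Material charge = 279 × 964/1000 = $268.956.
Job cost: 72.369 + 268.956 = 341.325 ≈ $341.33.

$341.33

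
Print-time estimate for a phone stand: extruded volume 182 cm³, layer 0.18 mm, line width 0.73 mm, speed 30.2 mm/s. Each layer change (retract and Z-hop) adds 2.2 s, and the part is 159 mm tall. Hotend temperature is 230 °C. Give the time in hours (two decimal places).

13.28 hours

Extrusion cross-section: 0.18 × 0.73 → 0.1314 mm².
Path length: 182000 mm³ / 0.1314 mm² → 1385083.7 mm.
Print-move time = 1385083.7 / 30.2, so 45863.7 s.
Layer count = ceil(159 / 0.18) = 884.
Z-hop total = 884 × 2.2, so 1944.8 s.
Total = 45863.7 + 1944.8 = 47808.5 s = 13.28 hours.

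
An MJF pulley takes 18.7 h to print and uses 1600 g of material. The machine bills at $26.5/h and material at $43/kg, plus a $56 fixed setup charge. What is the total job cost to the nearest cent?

Time charge: 26.5 × 18.7 → $495.55.
Material charge = 43 × 1600/1000 = $68.80.
Total = 495.55 + 68.80 + 56 = $620.35.

$620.35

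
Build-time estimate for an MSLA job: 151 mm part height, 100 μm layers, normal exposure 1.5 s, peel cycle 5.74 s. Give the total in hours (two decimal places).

Layers = ⌈151/0.1⌉ = 1510.
Each layer takes = 1.5 + 5.74, so 7.24 s.
Total = 1510 × 7.24 = 10932.4 s = 3.04 hours.

3.04 hours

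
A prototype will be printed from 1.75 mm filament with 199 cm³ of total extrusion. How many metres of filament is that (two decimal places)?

82.73 m

Cross-section of 1.75 mm filament: π·(1.75/2)² = 2.4053 mm².
Length = 199 cm³ / 2.4053 mm² = 199000 / 2.4053 = 82733.96 mm = 82.73 m.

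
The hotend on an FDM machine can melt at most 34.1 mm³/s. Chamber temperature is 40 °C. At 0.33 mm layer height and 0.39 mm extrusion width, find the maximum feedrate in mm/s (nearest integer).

Extrusion cross-section = 0.33 × 0.39 = 0.1287 mm².
Max speed = 34.1 / 0.1287 = 264.96 ≈ 265 mm/s.

265 mm/s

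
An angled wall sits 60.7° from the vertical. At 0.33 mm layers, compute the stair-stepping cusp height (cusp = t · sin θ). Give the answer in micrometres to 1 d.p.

287.8 μm

sin(60.7°) = 0.8721, so cusp = 0.33 × 0.8721 = 0.287793 mm → 287.8 μm.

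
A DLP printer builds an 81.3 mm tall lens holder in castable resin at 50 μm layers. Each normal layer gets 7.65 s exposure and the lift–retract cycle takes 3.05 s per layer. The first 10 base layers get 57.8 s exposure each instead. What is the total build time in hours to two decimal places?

4.97 hours

Number of layers: 81.3 / 0.05 → 1626 (rounded up).
Burn-in layers = 10 × (57.8 + 3.05), so 608.5 s.
Remaining layers = 1616 × (7.65 + 3.05), so 17291.2 s.
Total = 608.5 + 17291.2 = 17899.7 s = 4.97 hours.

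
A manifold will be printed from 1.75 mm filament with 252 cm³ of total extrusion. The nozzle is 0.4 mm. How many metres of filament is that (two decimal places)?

A = π r² = π × 0.875² = 2.4053 mm².
L = 252000 mm³ / 2.4053 mm² = 104768.64 mm, i.e. 104.77 m.

104.77 m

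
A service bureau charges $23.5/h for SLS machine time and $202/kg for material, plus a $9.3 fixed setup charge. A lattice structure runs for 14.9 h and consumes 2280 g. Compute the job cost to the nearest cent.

$820.01

Time charge: 23.5 × 14.9 → $350.15.
Material cost = 202 × 2280/1000, so $460.56.
Total = 350.15 + 460.56 + 9.3 = $820.01.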